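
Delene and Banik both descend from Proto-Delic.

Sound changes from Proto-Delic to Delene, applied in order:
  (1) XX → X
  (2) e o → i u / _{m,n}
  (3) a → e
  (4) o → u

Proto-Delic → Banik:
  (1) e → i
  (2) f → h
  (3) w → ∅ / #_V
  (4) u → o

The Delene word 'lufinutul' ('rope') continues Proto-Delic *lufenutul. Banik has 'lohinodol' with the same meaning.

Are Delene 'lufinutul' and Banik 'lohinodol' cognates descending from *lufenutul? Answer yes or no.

no

Derive the expected Banik reflex of *lufenutul:
Banik: *lufenutul > lufinutul > luhinutul > lohinotol  (by vowel merger, unconditioned shift, vowel merger)
The regular Banik reflex would be 'lohinotol', but the attested form is 'lohinodol'. The correspondence is irregular, so they are not cognates (the Banik form has a different source).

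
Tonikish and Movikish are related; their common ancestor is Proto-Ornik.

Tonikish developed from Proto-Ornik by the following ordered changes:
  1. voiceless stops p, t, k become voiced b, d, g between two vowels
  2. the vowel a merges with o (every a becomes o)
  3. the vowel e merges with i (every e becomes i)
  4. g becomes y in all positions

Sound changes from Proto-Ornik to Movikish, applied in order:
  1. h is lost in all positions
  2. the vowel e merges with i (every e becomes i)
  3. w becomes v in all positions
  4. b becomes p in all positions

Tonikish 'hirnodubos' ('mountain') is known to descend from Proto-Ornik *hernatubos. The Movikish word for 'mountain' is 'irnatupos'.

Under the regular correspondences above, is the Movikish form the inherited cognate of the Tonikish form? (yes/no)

yes

Derive the expected Movikish reflex of *hernatubos:
Movikish: *hernatubos
  hernatubos → ernatubos   [h-loss]
  ernatubos → irnatubos   [vowel merger]
  irnatubos (rule 3 does not apply)
  irnatubos → irnatupos   [unconditioned shift]
  giving Movikish irnatupos.
Movikish 'irnatupos' matches the regular reflex exactly, so the pair is cognate.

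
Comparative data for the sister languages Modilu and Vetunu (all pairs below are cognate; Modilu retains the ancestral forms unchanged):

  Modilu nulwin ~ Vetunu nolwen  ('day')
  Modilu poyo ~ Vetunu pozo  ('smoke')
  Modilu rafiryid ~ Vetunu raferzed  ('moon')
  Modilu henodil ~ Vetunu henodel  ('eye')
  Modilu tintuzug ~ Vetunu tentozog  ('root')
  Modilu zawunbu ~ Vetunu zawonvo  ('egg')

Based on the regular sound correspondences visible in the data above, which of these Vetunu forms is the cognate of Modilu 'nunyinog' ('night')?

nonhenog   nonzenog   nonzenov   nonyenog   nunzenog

nonzenog

zawunbu ~ zawonvo — Modilu u corresponds to Vetunu o after a consonant, before a nasal.
rafiryid ~ raferzed — Modilu y corresponds to Vetunu z after a consonant, before a front vowel.
nulwin ~ nolwen, tintuzug ~ tentozog — Modilu i corresponds to Vetunu e after a consonant, before a nasal.
Applying these to Modilu 'nunyinog':
  nunyinog → nonyinog   (u→o after a consonant, before a nasal)
  nonyinog → nonzinog   (y→z after a consonant, before a front vowel)
  nonzinog → nonzenog   (i→e after a consonant, before a nasal)
So the Vetunu cognate is 'nonzenog'.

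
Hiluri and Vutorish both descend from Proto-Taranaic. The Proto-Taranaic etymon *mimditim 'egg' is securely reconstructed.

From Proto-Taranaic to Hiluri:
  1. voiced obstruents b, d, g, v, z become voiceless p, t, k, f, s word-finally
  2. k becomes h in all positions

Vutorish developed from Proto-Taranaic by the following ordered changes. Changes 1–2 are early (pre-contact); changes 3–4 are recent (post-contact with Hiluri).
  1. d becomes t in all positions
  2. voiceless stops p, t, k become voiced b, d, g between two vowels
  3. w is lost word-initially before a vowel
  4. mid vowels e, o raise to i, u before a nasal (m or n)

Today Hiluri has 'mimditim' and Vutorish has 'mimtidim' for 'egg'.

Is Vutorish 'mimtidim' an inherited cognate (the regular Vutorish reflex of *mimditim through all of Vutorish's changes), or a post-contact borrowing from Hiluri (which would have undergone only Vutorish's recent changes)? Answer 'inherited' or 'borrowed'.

inherited

If inherited, *mimditim would pass through all of Vutorish's changes:
Vutorish: start from *mimditim.
  rule 1 (unconditioned shift): mimditim → mimtitim
  rule 2 (intervocalic voicing): mimtitim → mimtidim
  rule 3: no change — mimtidim
  rule 4: no change — mimtidim
  ⇒ Vutorish mimtidim
If borrowed from Hiluri 'mimditim' after the early changes, it would undergo only the recent ones:
  rule 3 (glide loss): no change (mimditim)
  rule 4 (pre-nasal raising): no change (mimditim)
  ⇒ as a loan: mimditim
Vutorish 'mimtidim' matches the inherited outcome exactly, so it is an inherited cognate, not a loan.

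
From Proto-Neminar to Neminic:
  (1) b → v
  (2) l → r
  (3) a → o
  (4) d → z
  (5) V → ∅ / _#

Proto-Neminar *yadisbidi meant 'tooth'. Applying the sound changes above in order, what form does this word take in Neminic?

yozisviz

Neminic: *yadisbidi > yadisvidi > yodisvidi > yozisvizi > yozisviz  (by unconditioned shift, vowel merger, unconditioned shift, apocope)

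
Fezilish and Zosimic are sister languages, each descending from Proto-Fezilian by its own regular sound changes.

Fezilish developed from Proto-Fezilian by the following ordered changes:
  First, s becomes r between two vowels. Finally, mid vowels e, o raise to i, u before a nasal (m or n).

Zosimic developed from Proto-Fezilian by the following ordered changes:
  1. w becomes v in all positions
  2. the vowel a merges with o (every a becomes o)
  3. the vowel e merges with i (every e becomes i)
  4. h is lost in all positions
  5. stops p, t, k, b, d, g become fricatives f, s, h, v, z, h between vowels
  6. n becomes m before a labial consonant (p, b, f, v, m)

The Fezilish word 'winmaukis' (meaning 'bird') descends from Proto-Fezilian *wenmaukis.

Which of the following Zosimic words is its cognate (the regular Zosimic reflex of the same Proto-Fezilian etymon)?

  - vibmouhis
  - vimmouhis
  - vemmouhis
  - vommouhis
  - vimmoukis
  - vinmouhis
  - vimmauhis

Zosimic: *wenmaukis
  wenmaukis → venmaukis   [unconditioned shift]
  venmaukis → venmoukis   [vowel merger]
  venmoukis → vinmoukis   [vowel merger]
  vinmoukis (rule 4 does not apply)
  vinmoukis → vinmouhis   [intervocalic lenition]
  vinmouhis → vimmouhis   [nasal place assimilation]
  giving Zosimic vimmouhis.
Among the options, 'vimmouhis' alone shows every Zosimic change applied in order.

vimmouhis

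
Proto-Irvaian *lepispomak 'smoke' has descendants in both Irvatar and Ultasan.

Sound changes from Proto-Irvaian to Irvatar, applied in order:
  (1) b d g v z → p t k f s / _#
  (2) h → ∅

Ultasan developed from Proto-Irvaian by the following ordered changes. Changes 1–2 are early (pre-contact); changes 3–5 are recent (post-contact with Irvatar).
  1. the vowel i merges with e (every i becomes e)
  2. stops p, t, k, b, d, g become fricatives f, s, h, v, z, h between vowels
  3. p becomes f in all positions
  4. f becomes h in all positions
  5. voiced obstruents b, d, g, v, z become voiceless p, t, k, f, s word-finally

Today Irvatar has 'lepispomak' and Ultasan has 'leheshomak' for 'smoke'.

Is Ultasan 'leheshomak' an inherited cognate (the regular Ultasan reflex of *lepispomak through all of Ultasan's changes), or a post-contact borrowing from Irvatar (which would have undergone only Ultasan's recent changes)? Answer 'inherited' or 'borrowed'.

inherited

If inherited, *lepispomak would pass through all of Ultasan's changes:
Ultasan: *lepispomak
  lepispomak → lepespomak   [vowel merger]
  lepespomak → lefespomak   [intervocalic lenition]
  lefespomak → lefesfomak   [unconditioned shift]
  lefesfomak → leheshomak   [unconditioned shift]
  leheshomak (rule 5 does not apply)
  giving Ultasan leheshomak.
If borrowed from Irvatar 'lepispomak' after the early changes, it would undergo only the recent ones:
  rule 3 (unconditioned shift): lepispomak → lefisfomak
  rule 4 (unconditioned shift): lefisfomak → lehishomak
  rule 5 (final devoicing): no change (lehishomak)
  ⇒ as a loan: lehishomak
Ultasan 'leheshomak' matches the inherited outcome exactly, so it is an inherited cognate, not a loan.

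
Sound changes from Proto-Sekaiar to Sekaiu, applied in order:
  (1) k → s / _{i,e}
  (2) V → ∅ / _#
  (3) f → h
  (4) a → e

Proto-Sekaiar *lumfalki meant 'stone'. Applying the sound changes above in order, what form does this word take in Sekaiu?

Sekaiu: *lumfalki
  lumfalki → lumfalsi   [palatalisation]
  lumfalsi → lumfals   [apocope]
  lumfals → lumhals   [unconditioned shift]
  lumhals → lumhels   [vowel merger]
  giving Sekaiu lumhels.

lumhels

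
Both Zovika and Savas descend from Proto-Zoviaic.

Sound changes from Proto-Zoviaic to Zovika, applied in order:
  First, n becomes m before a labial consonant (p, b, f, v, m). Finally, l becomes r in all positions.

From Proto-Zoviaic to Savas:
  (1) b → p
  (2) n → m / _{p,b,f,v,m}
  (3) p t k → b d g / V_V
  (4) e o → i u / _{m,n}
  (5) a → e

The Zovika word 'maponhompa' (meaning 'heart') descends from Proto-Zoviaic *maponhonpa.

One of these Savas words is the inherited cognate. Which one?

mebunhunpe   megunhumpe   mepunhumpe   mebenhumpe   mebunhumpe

mebunhumpe

Savas: start from *maponhonpa.
  rule 1: no change — maponhonpa
  rule 2 (nasal place assimilation): maponhonpa → maponhompa
  rule 3 (intervocalic voicing): maponhompa → mabonhompa
  rule 4 (pre-nasal raising): mabonhompa → mabunhumpa
  rule 5 (vowel merger): mabunhumpa → mebunhumpe
  ⇒ Savas mebunhumpe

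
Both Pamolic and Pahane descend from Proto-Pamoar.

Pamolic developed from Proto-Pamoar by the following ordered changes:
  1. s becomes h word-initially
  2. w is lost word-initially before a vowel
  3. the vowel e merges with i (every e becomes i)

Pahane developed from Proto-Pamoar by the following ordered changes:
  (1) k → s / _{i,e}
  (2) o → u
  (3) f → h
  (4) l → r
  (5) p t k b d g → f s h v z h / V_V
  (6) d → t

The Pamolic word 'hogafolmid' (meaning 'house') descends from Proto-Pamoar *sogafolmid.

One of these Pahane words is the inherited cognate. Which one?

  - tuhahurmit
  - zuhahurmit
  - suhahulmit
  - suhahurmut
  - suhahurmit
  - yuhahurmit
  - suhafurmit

suhahurmit

Pahane: *sogafolmid > sugafulmid > sugahulmid > sugahurmid > suhahurmid > suhahurmit  (by vowel merger, unconditioned shift, unconditioned shift, intervocalic lenition, unconditioned shift)
The other candidates each miss or misapply at least one Pahane change.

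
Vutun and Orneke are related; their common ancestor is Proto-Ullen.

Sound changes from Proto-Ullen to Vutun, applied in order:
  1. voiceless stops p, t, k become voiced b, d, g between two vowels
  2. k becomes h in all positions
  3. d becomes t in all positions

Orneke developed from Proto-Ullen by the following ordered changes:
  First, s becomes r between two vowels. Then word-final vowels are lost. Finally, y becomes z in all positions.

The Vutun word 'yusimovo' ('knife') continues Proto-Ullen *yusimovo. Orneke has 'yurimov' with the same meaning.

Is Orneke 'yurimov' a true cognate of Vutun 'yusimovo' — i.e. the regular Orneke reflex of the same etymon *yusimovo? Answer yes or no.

Derive the expected Orneke reflex of *yusimovo:
Orneke: start from *yusimovo.
  rule 1 (rhotacism): yusimovo → yurimovo
  rule 2 (apocope): yurimovo → yurimov
  rule 3 (unconditioned shift): yurimov → zurimov
  ⇒ Orneke zurimov
The regular Orneke reflex would be 'zurimov', but the attested form is 'yurimov'. The correspondence is irregular, so they are not cognates (the Orneke form has a different source).

no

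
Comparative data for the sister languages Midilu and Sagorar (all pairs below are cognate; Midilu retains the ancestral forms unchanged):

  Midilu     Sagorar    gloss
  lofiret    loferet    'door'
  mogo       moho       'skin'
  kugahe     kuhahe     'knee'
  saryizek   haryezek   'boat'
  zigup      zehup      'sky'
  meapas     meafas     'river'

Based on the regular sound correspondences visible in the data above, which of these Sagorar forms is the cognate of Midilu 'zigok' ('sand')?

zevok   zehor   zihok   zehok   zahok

zehok

saryizek ~ haryezek, zigup ~ zehup — Midilu i corresponds to Sagorar e after a consonant, before a consonant other than r, m, n, p, b, f, v.
mogo ~ moho — Midilu g corresponds to Sagorar h between vowels (before a back vowel).
Applying these to Midilu 'zigok':
  zigok → zegok   (i→e after a consonant, before a consonant other than r, m, n, p, b, f, v)
  zegok → zehok   (g→h between vowels (before a back vowel))
So the Sagorar cognate is 'zehok'.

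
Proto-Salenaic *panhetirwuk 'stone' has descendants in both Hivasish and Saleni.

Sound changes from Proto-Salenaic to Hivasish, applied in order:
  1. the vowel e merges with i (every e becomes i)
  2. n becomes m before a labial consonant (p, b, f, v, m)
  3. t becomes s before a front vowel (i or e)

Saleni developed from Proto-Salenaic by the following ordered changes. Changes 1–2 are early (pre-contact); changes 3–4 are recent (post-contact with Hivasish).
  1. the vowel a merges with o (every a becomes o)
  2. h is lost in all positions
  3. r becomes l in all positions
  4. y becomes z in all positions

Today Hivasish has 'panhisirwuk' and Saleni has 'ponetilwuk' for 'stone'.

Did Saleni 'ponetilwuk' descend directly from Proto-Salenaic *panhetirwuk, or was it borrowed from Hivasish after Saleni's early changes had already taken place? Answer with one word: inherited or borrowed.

If inherited, *panhetirwuk would pass through all of Saleni's changes:
Saleni: *panhetirwuk
  panhetirwuk → ponhetirwuk   [vowel merger]
  ponhetirwuk → ponetirwuk   [h-loss]
  ponetirwuk → ponetilwuk   [unconditioned shift]
  ponetilwuk (rule 4 does not apply)
  giving Saleni ponetilwuk.
If borrowed from Hivasish 'panhisirwuk' after the early changes, it would undergo only the recent ones:
  rule 3 (unconditioned shift): panhisirwuk → panhisilwuk
  rule 4 (unconditioned shift): no change (panhisilwuk)
  ⇒ as a loan: panhisilwuk
Saleni 'ponetilwuk' matches the inherited outcome exactly, so it is an inherited cognate, not a loan.

inherited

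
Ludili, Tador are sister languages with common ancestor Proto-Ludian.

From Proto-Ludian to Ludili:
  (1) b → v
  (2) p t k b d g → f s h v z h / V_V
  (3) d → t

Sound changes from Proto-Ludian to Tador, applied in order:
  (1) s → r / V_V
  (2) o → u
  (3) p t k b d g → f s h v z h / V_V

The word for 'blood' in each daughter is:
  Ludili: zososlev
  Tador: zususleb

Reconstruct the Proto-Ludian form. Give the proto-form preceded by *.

Position 4: Ludili has o, Tador has u. Ludili preserves o here (none of its changes turn any other segment into o), so the proto-segment is *o.
Position 8: Ludili has v, Tador has b. Tador preserves b here (none of its changes turn any other segment into b), so the proto-segment is *b.
Position 2: Ludili has o, Tador has u. Ludili preserves o here (none of its changes turn any other segment into o), so the proto-segment is *o.
Verify the candidate proto-form against each daughter:
Ludili: start from *zotosleb.
  rule 1 (unconditioned shift): zotosleb → zotoslev
  rule 2 (intervocalic lenition): zotoslev → zososlev
  rule 3: no change — zososlev
  ⇒ Ludili zososlev
Tador: *zotosleb
  zotosleb (rule 1 does not apply)
  zotosleb → zutusleb   [vowel merger]
  zutusleb → zususleb   [intervocalic lenition]
  giving Tador zususleb.
No other proto-form is consistent with every reflex, so the reconstruction is *zotosleb.

*zotosleb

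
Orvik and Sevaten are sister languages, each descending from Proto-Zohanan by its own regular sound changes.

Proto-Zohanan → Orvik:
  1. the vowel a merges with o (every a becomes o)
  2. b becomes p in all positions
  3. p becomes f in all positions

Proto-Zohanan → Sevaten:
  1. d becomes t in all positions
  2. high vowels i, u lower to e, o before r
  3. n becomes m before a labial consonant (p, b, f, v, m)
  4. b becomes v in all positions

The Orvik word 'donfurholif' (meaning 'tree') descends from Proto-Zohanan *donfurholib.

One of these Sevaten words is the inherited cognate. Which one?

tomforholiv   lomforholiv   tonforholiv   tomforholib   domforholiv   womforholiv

Sevaten: start from *donfurholib.
  rule 1 (unconditioned shift): donfurholib → tonfurholib
  rule 2 (pre-rhotic lowering): tonfurholib → tonforholib
  rule 3 (nasal place assimilation): tonforholib → tomforholib
  rule 4 (unconditioned shift): tomforholib → tomforholiv
  ⇒ Sevaten tomforholiv

tomforholiv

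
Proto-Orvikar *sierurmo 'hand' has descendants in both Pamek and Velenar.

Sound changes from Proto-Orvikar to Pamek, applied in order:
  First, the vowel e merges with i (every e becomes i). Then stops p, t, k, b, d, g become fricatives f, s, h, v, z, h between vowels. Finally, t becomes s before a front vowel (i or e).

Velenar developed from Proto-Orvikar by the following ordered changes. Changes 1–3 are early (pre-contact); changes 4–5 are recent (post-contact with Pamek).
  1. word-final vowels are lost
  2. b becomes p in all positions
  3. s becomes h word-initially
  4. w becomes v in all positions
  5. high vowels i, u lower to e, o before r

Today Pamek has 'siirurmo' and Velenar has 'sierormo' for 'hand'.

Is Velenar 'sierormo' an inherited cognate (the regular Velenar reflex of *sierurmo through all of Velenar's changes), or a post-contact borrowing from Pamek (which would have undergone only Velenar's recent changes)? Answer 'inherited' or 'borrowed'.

borrowed

If inherited, *sierurmo would pass through all of Velenar's changes:
Velenar: *sierurmo > sierurm > hierurm > hierorm  (by apocope, debuccalisation, pre-rhotic lowering)
If borrowed from Pamek 'siirurmo' after the early changes, it would undergo only the recent ones:
  rule 4 (unconditioned shift): no change (siirurmo)
  rule 5 (pre-rhotic lowering): siirurmo → sierormo
  ⇒ as a loan: sierormo
Velenar 'sierormo' matches the loan outcome 'sierormo', not the inherited 'hierorm' — it skipped the early Velenar changes, so it was borrowed from Pamek.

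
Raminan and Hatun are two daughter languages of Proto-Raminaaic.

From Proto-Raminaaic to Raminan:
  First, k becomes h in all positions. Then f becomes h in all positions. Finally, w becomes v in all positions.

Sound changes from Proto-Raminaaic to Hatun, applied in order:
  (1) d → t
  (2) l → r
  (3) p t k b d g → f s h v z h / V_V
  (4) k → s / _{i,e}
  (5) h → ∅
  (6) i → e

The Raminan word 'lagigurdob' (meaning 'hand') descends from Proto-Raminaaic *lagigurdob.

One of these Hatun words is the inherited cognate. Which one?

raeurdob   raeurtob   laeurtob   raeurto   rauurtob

Hatun: start from *lagigurdob.
  rule 1 (unconditioned shift): lagigurdob → lagigurtob
  rule 2 (unconditioned shift): lagigurtob → ragigurtob
  rule 3 (intervocalic lenition): ragigurtob → rahihurtob
  rule 4: no change — rahihurtob
  rule 5 (h-loss): rahihurtob → raiurtob
  rule 6 (vowel merger): raiurtob → raeurtob
  ⇒ Hatun raeurtob
Among the options, 'raeurtob' alone shows every Hatun change applied in order.

raeurtob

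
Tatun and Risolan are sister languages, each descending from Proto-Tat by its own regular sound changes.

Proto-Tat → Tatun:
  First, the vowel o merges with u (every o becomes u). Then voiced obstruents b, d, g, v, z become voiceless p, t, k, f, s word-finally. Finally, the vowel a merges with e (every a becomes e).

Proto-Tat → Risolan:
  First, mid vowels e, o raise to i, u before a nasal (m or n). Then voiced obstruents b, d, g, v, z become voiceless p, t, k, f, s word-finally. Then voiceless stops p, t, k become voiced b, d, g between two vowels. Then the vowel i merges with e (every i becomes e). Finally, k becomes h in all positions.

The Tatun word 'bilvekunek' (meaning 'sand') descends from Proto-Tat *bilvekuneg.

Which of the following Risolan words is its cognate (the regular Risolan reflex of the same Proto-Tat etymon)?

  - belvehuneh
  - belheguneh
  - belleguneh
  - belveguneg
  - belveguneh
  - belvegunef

belveguneh

Risolan: *bilvekuneg
  bilvekuneg (rule 1 does not apply)
  bilvekuneg → bilvekunek   [final devoicing]
  bilvekunek → bilvegunek   [intervocalic voicing]
  bilvegunek → belvegunek   [vowel merger]
  belvegunek → belveguneh   [unconditioned shift]
  giving Risolan belveguneh.
Among the options, 'belveguneh' alone shows every Risolan change applied in order.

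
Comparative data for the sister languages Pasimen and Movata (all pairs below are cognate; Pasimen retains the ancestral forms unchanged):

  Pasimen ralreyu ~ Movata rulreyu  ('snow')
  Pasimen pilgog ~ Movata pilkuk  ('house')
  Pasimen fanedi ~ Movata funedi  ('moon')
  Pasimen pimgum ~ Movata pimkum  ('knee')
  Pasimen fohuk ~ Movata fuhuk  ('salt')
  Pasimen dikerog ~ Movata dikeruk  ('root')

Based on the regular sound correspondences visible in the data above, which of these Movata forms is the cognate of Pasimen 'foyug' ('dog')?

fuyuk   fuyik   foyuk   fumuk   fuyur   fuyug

fuyuk

pilgog ~ pilkuk, fohuk ~ fuhuk — Pasimen o corresponds to Movata u after a consonant, before a consonant other than r, m, n, p, b, f, v.
pilgog ~ pilkuk, dikerog ~ dikeruk — Pasimen g corresponds to Movata k word-finally.
Applying these to Pasimen 'foyug':
  foyug → fuyug   (o→u after a consonant, before a consonant other than r, m, n, p, b, f, v)
  fuyug → fuyuk   (g→k word-finally)
So the Movata cognate is 'fuyuk'.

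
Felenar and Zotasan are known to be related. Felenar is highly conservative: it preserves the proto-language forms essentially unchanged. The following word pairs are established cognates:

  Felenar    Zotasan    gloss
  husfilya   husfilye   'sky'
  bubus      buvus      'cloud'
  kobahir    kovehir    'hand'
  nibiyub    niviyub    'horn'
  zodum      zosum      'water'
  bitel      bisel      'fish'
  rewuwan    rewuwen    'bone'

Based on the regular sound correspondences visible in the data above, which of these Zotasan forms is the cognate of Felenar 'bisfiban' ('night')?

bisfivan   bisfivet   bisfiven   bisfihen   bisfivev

kobahir ~ kovehir — Felenar b corresponds to Zotasan v between vowels (before a back vowel).
rewuwan ~ rewuwen — Felenar a corresponds to Zotasan e after a consonant, before a nasal.
Applying these to Felenar 'bisfiban':
  bisfiban → bisfivan   (b→v between vowels (before a back vowel))
  bisfivan → bisfiven   (a→e after a consonant, before a nasal)
So the Zotasan cognate is 'bisfiven'.

bisfiven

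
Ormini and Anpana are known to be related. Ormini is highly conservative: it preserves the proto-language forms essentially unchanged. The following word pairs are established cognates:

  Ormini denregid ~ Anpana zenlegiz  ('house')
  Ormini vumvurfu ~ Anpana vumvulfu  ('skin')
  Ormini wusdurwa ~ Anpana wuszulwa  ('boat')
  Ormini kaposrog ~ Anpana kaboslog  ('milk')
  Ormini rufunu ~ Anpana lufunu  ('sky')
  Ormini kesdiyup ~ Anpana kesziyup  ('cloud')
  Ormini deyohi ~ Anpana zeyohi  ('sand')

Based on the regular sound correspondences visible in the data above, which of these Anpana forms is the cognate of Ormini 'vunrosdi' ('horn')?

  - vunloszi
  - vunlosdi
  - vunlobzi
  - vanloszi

vunloszi

kaposrog ~ kaboslog — Ormini r corresponds to Anpana l after a consonant, before a back vowel.
kesdiyup ~ kesziyup — Ormini d corresponds to Anpana z after a consonant, before a front vowel.
Applying these to Ormini 'vunrosdi':
  vunrosdi → vunlosdi   (r→l after a consonant, before a back vowel)
  vunlosdi → vunloszi   (d→z after a consonant, before a front vowel)
So the Anpana cognate is 'vunloszi'.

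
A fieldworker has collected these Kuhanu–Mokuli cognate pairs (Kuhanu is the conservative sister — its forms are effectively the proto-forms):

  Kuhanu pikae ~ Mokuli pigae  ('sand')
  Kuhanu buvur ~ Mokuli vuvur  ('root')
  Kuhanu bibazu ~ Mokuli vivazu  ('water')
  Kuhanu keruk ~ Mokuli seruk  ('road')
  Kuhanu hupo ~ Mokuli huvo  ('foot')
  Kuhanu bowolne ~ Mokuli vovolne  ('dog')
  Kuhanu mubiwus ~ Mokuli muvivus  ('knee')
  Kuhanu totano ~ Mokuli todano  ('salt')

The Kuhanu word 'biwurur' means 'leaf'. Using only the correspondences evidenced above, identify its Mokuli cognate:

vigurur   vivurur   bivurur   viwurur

vivurur

bibazu ~ vivazu — Kuhanu b corresponds to Mokuli v word-initially before a front vowel.
mubiwus ~ muvivus — Kuhanu w corresponds to Mokuli v between vowels (before a back vowel).
Applying these to Kuhanu 'biwurur':
  biwurur → viwurur   (b→v word-initially before a front vowel)
  viwurur → vivurur   (w→v between vowels (before a back vowel))
So the Mokuli cognate is 'vivurur'.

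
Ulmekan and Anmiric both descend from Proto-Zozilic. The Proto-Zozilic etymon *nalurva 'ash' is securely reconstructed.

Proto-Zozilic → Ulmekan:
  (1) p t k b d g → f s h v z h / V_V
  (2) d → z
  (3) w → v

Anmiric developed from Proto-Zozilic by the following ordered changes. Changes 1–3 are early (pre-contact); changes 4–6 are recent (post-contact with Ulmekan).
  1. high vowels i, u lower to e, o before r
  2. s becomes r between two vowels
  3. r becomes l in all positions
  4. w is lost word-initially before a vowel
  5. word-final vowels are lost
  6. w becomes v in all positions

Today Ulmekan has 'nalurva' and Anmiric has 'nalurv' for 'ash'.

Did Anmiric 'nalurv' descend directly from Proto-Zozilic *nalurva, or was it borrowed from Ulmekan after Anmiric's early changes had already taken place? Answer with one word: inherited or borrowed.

If inherited, *nalurva would pass through all of Anmiric's changes:
Anmiric: *nalurva
  nalurva → nalorva   [pre-rhotic lowering]
  nalorva (rule 2 does not apply)
  nalorva → nalolva   [unconditioned shift]
  nalolva (rule 4 does not apply)
  nalolva → nalolv   [apocope]
  nalolv (rule 6 does not apply)
  giving Anmiric nalolv.
If borrowed from Ulmekan 'nalurva' after the early changes, it would undergo only the recent ones:
  rule 4 (glide loss): no change (nalurva)
  rule 5 (apocope): nalurva → nalurv
  rule 6 (unconditioned shift): no change (nalurv)
  ⇒ as a loan: nalurv
Anmiric 'nalurv' matches the loan outcome 'nalurv', not the inherited 'nalolv' — it skipped the early Anmiric changes, so it was borrowed from Ulmekan.

borrowed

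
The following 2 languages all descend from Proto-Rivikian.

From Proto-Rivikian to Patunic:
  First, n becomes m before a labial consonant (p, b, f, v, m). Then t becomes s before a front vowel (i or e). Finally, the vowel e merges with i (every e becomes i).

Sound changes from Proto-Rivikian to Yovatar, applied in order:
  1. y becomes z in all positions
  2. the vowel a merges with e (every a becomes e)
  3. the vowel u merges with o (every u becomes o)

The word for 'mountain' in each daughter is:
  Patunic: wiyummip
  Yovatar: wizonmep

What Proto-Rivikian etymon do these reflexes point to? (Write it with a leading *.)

Position 7: Patunic has i, Yovatar has e. Taking the neighbouring segments as reconstructed: Patunic i could go back to *e or *i; Yovatar e could go back to *a or *e — the one source consistent with every daughter is *e.
Position 3: Patunic has y, Yovatar has z. Patunic preserves y here (none of its changes turn any other segment into y), so the proto-segment is *y.
This points to *wiyunmep. Verify forward in each daughter:
Patunic: *wiyunmep
  wiyunmep → wiyummep   [nasal place assimilation]
  wiyummep (rule 2 does not apply)
  wiyummep → wiyummip   [vowel merger]
  giving Patunic wiyummip.
Yovatar: start from *wiyunmep.
  rule 1 (unconditioned shift): wiyunmep → wizunmep
  rule 2: no change — wizunmep
  rule 3 (vowel merger): wizunmep → wizonmep
  ⇒ Yovatar wizonmep
No other proto-form is consistent with every reflex, so the reconstruction is *wiyunmep.

*wiyunmep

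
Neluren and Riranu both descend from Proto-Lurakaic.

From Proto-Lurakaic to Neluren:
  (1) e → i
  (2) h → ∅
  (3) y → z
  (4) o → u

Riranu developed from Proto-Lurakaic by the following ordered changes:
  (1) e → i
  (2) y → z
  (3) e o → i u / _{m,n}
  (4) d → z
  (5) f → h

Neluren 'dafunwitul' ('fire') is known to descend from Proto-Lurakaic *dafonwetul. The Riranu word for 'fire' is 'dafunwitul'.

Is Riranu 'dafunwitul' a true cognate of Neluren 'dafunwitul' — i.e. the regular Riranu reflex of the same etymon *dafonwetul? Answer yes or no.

no

Derive the expected Riranu reflex of *dafonwetul:
Riranu: *dafonwetul
  dafonwetul → dafonwitul   [vowel merger]
  dafonwitul (rule 2 does not apply)
  dafonwitul → dafunwitul   [pre-nasal raising]
  dafunwitul → zafunwitul   [unconditioned shift]
  zafunwitul → zahunwitul   [unconditioned shift]
  giving Riranu zahunwitul.
The regular Riranu reflex would be 'zahunwitul', but the attested form is 'dafunwitul'. The correspondence is irregular, so they are not cognates (the Riranu form has a different source).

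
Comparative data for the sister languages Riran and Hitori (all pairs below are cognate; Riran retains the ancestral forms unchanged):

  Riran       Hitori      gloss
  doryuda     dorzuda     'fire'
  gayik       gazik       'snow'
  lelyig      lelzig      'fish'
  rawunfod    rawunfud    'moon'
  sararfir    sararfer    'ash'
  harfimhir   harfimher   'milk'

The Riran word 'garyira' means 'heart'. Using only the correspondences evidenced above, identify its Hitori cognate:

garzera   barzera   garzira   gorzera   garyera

garzera

lelyig ~ lelzig — Riran y corresponds to Hitori z after a consonant, before a front vowel.
sararfir ~ sararfer, harfimhir ~ harfimher — Riran i corresponds to Hitori e after a consonant, before r.
Applying these to Riran 'garyira':
  garyira → garzira   (y→z after a consonant, before a front vowel)
  garzira → garzera   (i→e after a consonant, before r)
So the Hitori cognate is 'garzera'.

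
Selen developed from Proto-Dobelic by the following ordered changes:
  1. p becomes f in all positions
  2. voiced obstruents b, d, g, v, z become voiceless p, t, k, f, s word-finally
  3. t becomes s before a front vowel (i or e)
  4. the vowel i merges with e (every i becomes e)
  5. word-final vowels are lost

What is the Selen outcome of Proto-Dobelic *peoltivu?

Selen: *peoltivu > feoltivu > feolsivu > feolsevu > feolsev  (by unconditioned shift, palatalisation, vowel merger, apocope)

feolsev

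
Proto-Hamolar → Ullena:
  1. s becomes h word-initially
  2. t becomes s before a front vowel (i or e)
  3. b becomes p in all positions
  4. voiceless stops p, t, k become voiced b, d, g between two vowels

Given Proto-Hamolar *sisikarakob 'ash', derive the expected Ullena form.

Ullena: start from *sisikarakob.
  rule 1 (debuccalisation): sisikarakob → hisikarakob
  rule 2: no change — hisikarakob
  rule 3 (unconditioned shift): hisikarakob → hisikarakop
  rule 4 (intervocalic voicing): hisikarakop → hisigaragop
  ⇒ Ullena hisigaragop

hisigaragop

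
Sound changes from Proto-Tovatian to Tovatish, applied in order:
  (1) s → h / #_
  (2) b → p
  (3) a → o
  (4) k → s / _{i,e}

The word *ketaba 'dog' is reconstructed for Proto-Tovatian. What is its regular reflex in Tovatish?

setopo

Tovatish: *ketaba
  ketaba (rule 1 does not apply)
  ketaba → ketapa   [unconditioned shift]
  ketapa → ketopo   [vowel merger]
  ketopo → setopo   [palatalisation]
  giving Tovatish setopo.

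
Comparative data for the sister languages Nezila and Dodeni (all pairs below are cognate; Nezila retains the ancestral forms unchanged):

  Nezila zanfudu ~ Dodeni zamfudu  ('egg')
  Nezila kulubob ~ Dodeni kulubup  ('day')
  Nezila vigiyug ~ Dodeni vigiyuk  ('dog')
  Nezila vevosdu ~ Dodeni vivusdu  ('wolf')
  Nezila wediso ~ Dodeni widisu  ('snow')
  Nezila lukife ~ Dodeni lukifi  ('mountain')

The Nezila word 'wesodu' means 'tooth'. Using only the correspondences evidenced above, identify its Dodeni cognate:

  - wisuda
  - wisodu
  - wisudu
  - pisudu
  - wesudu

wisudu

wediso ~ widisu — Nezila e corresponds to Dodeni i after a consonant, before a consonant other than r, m, n, p, b, f, v.
vevosdu ~ vivusdu — Nezila o corresponds to Dodeni u after a consonant, before a consonant other than r, m, n, p, b, f, v.
Applying these to Nezila 'wesodu':
  wesodu → wisodu   (e→i after a consonant, before a consonant other than r, m, n, p, b, f, v)
  wisodu → wisudu   (o→u after a consonant, before a consonant other than r, m, n, p, b, f, v)
So the Dodeni cognate is 'wisudu'.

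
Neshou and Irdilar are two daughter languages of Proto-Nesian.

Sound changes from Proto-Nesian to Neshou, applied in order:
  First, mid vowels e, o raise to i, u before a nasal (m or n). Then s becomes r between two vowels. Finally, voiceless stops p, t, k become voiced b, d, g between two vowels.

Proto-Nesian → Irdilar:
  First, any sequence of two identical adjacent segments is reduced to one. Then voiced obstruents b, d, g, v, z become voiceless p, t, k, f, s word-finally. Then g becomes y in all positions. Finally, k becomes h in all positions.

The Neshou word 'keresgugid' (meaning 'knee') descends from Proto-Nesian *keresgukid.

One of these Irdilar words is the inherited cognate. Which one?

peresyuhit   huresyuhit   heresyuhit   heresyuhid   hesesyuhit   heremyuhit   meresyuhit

Irdilar: *keresgukid > keresgukit > keresyukit > heresyuhit  (by final devoicing, unconditioned shift, unconditioned shift)
The other candidates each miss or misapply at least one Irdilar change.

heresyuhit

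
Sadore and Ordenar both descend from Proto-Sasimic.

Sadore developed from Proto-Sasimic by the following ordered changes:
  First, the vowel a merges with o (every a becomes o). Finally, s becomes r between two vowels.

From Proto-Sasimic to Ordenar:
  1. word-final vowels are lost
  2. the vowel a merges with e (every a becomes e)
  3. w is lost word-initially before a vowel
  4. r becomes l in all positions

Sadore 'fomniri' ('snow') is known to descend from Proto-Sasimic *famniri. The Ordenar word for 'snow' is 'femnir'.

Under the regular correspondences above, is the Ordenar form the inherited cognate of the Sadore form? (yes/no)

Derive the expected Ordenar reflex of *famniri:
Ordenar: *famniri
  famniri → famnir   [apocope]
  famnir → femnir   [vowel merger]
  femnir (rule 3 does not apply)
  femnir → femnil   [unconditioned shift]
  giving Ordenar femnil.
The regular Ordenar reflex would be 'femnil', but the attested form is 'femnir'. The correspondence is irregular, so they are not cognates (the Ordenar form has a different source).

no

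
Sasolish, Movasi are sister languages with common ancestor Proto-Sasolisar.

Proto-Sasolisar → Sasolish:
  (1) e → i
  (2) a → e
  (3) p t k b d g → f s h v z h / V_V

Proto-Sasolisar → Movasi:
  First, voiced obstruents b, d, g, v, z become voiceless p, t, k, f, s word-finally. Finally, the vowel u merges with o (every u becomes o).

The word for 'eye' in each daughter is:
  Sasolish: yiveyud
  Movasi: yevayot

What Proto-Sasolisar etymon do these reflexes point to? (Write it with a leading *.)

Position 4: Sasolish has e, Movasi has a. Movasi preserves a here (none of its changes turn any other segment into a), so the proto-segment is *a.
Position 2: Sasolish has i, Movasi has e. Movasi preserves e here (none of its changes turn any other segment into e), so the proto-segment is *e.
Position 7: Sasolish has d, Movasi has t. Sasolish preserves d here (none of its changes turn any other segment into d), so the proto-segment is *d.
Verify the candidate proto-form against each daughter:
Sasolish: *yevayud > yivayud > yiveyud  (by vowel merger, vowel merger)
Movasi: *yevayud
  yevayud → yevayut   [final devoicing]
  yevayut → yevayot   [vowel merger]
  giving Movasi yevayot.
Only *yevayud yields all of Sasolish yiveyud, Movasi yevayot.

*yevayud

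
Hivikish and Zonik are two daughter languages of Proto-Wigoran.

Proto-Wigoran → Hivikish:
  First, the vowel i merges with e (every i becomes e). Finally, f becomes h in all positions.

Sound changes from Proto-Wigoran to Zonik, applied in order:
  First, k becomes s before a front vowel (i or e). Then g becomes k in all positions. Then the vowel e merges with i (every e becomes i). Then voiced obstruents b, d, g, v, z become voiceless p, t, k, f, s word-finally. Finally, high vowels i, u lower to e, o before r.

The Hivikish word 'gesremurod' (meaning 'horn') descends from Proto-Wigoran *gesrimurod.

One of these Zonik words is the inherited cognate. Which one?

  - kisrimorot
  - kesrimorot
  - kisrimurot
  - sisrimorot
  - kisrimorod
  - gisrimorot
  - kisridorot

Zonik: start from *gesrimurod.
  rule 1: no change — gesrimurod
  rule 2 (unconditioned shift): gesrimurod → kesrimurod
  rule 3 (vowel merger): kesrimurod → kisrimurod
  rule 4 (final devoicing): kisrimurod → kisrimurot
  rule 5 (pre-rhotic lowering): kisrimurot → kisrimorot
  ⇒ Zonik kisrimorot
Among the options, 'kisrimorot' alone shows every Zonik change applied in order.

kisrimorot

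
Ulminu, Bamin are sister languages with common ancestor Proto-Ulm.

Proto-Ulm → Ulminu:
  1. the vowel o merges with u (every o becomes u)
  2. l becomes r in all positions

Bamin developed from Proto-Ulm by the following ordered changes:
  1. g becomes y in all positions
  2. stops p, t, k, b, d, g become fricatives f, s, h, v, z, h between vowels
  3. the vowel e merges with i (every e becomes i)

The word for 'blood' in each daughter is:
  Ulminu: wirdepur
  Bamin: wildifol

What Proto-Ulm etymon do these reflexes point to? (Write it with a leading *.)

Position 6: Ulminu has p, Bamin has f. Ulminu preserves p here (none of its changes turn any other segment into p), so the proto-segment is *p.
Position 5: Ulminu has e, Bamin has i. Ulminu preserves e here (none of its changes turn any other segment into e), so the proto-segment is *e.
Continuing position by position gives *wildepol; check it forward:
Ulminu: *wildepol
  wildepol → wildepul   [vowel merger]
  wildepul → wirdepur   [unconditioned shift]
  giving Ulminu wirdepur.
Bamin: *wildepol > wildefol > wildifol  (by intervocalic lenition, vowel merger)
*wildepol is the unique common source.

*wildepol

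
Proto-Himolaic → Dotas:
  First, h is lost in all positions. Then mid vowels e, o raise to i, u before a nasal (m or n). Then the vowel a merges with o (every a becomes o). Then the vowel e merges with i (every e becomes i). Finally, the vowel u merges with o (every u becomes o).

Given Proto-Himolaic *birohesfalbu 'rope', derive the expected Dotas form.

Dotas: start from *birohesfalbu.
  rule 1 (h-loss): birohesfalbu → biroesfalbu
  rule 2: no change — biroesfalbu
  rule 3 (vowel merger): biroesfalbu → biroesfolbu
  rule 4 (vowel merger): biroesfolbu → biroisfolbu
  rule 5 (vowel merger): biroisfolbu → biroisfolbo
  ⇒ Dotas biroisfolbo

biroisfolbo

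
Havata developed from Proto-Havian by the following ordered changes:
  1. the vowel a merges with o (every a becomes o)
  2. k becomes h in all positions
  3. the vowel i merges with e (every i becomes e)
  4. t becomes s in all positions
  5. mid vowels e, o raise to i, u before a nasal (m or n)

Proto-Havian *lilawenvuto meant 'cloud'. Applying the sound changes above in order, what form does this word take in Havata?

Havata: start from *lilawenvuto.
  rule 1 (vowel merger): lilawenvuto → lilowenvuto
  rule 2: no change — lilowenvuto
  rule 3 (vowel merger): lilowenvuto → lelowenvuto
  rule 4 (unconditioned shift): lelowenvuto → lelowenvuso
  rule 5 (pre-nasal raising): lelowenvuso → lelowinvuso
  ⇒ Havata lelowinvuso

lelowinvuso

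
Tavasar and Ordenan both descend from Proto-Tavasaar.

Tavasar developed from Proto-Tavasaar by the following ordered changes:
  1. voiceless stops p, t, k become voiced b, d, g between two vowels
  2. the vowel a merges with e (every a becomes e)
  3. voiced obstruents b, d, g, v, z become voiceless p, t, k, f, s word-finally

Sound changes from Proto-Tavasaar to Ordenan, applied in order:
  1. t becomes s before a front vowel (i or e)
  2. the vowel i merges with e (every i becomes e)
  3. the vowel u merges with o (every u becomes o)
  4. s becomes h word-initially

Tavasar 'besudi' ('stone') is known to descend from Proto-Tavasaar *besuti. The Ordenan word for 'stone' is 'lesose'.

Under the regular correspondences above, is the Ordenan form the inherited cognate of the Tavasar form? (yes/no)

Derive the expected Ordenan reflex of *besuti:
Ordenan: *besuti
  besuti → besusi   [palatalisation]
  besusi → besuse   [vowel merger]
  besuse → besose   [vowel merger]
  besose (rule 4 does not apply)
  giving Ordenan besose.
The regular Ordenan reflex would be 'besose', but the attested form is 'lesose'. The correspondence is irregular, so they are not cognates (the Ordenan form has a different source).

no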